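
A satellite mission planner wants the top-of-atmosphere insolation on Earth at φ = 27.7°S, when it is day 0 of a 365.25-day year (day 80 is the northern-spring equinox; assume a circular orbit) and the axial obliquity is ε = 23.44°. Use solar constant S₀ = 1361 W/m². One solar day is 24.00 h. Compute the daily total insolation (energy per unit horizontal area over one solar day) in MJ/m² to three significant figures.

41.9 MJ/m²

Solar longitude: λ_s = 360° × (0 − 80)/365.25 = -78.850°, i.e. -78.850° + 360° = 281.150°.
sin δ = sin 23.44° × sin 281.150° = -0.39028, so δ = -22.972°.
cos H₀ = −tan(-27.7°) tan(-22.972°) = -0.2226, H₀ = 1.7952 rad.
Bracket: H₀ sin φ sin δ + cos φ cos δ sin H₀ = 1.7952×-0.46484×-0.39028 + 0.88539×0.92070×0.97492 = 0.325681 + 0.794734 = 1.120415.
Q̄ = (S₀/π) × [bracket] = (1361/π) × 1.120415 = 485.39 W/m².
Daily total = Q̄ × 24.00 h × 3600 s/h = 485.39 × 24.00 × 3600 / 10⁶ = 41.94 MJ/m².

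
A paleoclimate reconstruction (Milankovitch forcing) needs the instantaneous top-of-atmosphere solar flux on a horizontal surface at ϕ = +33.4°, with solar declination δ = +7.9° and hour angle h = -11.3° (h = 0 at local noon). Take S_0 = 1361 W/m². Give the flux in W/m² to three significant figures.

cos θ_z = sin ϕ sin δ + cos ϕ cos δ cos h = 0.075661 + 0.810894 = 0.886555.
Flux = S_0 · cos θ_z = 1361 × 0.886555 = 1207 W/m².

1.21e+03 W/m²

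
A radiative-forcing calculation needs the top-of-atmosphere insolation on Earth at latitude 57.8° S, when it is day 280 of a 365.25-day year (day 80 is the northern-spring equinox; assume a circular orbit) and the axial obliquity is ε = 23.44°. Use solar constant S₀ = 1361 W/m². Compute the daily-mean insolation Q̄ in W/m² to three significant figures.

Solar longitude: λ_s = 360° × (280 − 80)/365.25 = 197.125°.
sin δ = sin 23.44° × sin 197.125° = -0.11713, so δ = -6.727°.
cos H₀ = −tan(-57.8°) tan(-6.727°) = -0.1873, H₀ = 1.7592 rad.
Bracket: H₀ sin φ sin δ + cos φ cos δ sin H₀ = 1.7592×-0.84619×-0.11713 + 0.53288×0.99312×0.98230 = 0.174362 + 0.519847 = 0.694209.
Q̄ = (S₀/π) × [bracket] = (1361/π) × 0.694209 = 300.7 W/m².

Q̄ ≈ 301 W/m²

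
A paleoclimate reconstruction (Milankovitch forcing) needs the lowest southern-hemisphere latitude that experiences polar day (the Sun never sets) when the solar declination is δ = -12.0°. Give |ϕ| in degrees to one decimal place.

Polar day requires cos h₀ = −tan ϕ tan δ ≤ −1, i.e. tan ϕ tan δ ≥ 1.
The boundary is |tan ϕ| · |tan δ| = 1, so |ϕ| = 90° − |δ| = 90° − 12.0° = 78.0° in the southern hemisphere.

|ϕ| = 78.0°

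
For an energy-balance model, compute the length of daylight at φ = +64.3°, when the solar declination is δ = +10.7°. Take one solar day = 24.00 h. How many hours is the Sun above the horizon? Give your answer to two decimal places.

15.08 h

cos H₀ = −tan φ · tan δ = −tan(+64.3°) × tan(+10.700°) = -0.3926, so H₀ = 1.9743 rad = 113.12°.
Daylight = 2H₀/(2π) × 24.00 h = (1.9743/π) × 24.00 = 15.08 h.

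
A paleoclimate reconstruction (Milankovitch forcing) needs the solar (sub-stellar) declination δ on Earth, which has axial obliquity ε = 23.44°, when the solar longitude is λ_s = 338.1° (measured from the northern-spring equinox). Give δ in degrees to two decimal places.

δ = -8.53°

sin δ = sin ε · sin λ_s = sin 23.44° × sin 338.1° = -0.148370.
δ = arcsin(-0.148370) = -8.53°.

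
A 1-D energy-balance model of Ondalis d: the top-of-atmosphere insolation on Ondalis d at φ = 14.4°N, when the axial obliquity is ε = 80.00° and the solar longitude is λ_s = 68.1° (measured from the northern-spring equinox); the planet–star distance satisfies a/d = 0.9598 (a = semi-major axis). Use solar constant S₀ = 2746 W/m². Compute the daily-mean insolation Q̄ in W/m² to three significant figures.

Q̄ ≈ 659 W/m²

Solar declination: sin δ = sin ε · sin λ_s = sin 80.00° × sin 68.1° = 0.91374, so δ = +66.027°.
cos H₀ = −tan(+14.4°) tan(+66.027°) = -0.5774, H₀ = 2.1864 rad.
Bracket: H₀ sin φ sin δ + cos φ cos δ sin H₀ = 2.1864×0.24869×0.91374 + 0.96858×0.40630×0.81644 = 0.496833 + 0.321297 = 0.818130.
Inverse-square distance factor (a/d)² = 0.9598² = 0.921216.
Q̄ = (S₀/π) × 0.921216 × [bracket] = (2746/π) × 0.921216 × 0.818130 = 658.8 W/m².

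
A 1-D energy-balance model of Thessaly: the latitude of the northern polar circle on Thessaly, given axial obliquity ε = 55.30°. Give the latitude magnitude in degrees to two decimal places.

34.70°

The polar circle is the lowest latitude that experiences at least one full rotation of continuous daylight at the northern-summer solstice; it lies at |φ| = 90° − ε = 90° − 55.30° = 34.70°.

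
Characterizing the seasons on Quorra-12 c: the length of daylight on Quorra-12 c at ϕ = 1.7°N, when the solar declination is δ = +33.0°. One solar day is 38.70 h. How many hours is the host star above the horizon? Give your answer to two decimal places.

cos h₀ = −tan ϕ · tan δ = −tan(+1.7°) × tan(+33.000°) = -0.0193, so h₀ = 1.5901 rad = 91.10°.
Daylight = 2h₀/(2π) × 38.70 h = (1.5901/π) × 38.70 = 19.59 h.

19.59 h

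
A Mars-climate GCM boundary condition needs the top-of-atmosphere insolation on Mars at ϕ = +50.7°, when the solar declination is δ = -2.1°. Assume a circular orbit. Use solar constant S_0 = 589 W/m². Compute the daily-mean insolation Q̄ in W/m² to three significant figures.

Q̄ ≈ 110 W/m²

cos h₀ = −tan(+50.7°) tan(-2.100°) = 0.0448, h₀ = 1.5260 rad.
Bracket: h₀ sin ϕ sin δ + cos ϕ cos δ sin h₀ = 1.5260×0.77384×-0.03664 + 0.63338×0.99933×0.99900 = -0.043267 + 0.632323 = 0.589056.
Q̄ = (S_0/π) × [bracket] = (589/π) × 0.589056 = 110.4 W/m².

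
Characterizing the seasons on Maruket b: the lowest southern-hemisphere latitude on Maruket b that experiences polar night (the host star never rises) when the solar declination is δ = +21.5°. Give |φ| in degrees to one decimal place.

|φ| = 68.5°

Polar night requires cos H₀ = −tan φ tan δ ≥ 1, i.e. tan φ tan δ ≤ −1.
The boundary is |tan φ| · |tan δ| = 1, so |φ| = 90° − |δ| = 90° − 21.5° = 68.5° in the southern hemisphere.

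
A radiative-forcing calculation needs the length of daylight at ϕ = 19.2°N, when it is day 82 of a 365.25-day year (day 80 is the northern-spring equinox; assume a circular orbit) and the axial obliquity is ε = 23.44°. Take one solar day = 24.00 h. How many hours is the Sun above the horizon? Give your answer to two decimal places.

12.04 h

Solar longitude: L_s = 360° × (82 − 80)/365.25 = 1.971°.
sin δ = sin 23.44° × sin 1.971° = 0.01368, so δ = +0.784°.
cos h₀ = −tan ϕ · tan δ = −tan(+19.2°) × tan(+0.784°) = -0.0048, so h₀ = 1.5756 rad = 90.27°.
Daylight = 2h₀/(2π) × 24.00 h = (1.5756/π) × 24.00 = 12.04 h.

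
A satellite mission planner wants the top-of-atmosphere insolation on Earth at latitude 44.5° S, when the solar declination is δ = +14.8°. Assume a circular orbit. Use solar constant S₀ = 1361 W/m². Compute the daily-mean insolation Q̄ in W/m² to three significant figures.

cos H₀ = −tan(-44.5°) tan(+14.800°) = 0.2596, H₀ = 1.3081 rad.
Bracket: H₀ sin φ sin δ + cos φ cos δ sin H₀ = 1.3081×-0.70091×0.25545 + 0.71325×0.96682×0.96571 = -0.234212 + 0.665939 = 0.431727.
Q̄ = (S₀/π) × [bracket] = (1361/π) × 0.431727 = 187.0 W/m².

Q̄ ≈ 187 W/m²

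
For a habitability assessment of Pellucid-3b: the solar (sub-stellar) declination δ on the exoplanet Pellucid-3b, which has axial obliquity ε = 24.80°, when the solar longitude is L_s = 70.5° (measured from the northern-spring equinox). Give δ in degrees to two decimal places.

sin δ = sin ε · sin L_s = sin 24.80° × sin 70.5° = 0.395393.
δ = arcsin(0.395393) = +23.29°.

δ = +23.29°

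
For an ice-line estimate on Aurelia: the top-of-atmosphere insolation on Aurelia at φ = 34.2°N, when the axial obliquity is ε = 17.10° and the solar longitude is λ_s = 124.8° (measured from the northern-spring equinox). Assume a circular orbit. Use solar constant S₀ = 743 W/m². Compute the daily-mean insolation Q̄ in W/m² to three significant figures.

Solar declination: sin δ = sin ε · sin λ_s = sin 17.10° × sin 124.8° = 0.24145, so δ = +13.972°.
cos H₀ = −tan(+34.2°) tan(+13.972°) = -0.1691, H₀ = 1.7407 rad.
Bracket: H₀ sin φ sin δ + cos φ cos δ sin H₀ = 1.7407×0.56208×0.24145 + 0.82708×0.97041×0.98560 = 0.236238 + 0.791049 = 1.027287.
Q̄ = (S₀/π) × [bracket] = (743/π) × 1.027287 = 243.0 W/m².

Q̄ ≈ 243 W/m²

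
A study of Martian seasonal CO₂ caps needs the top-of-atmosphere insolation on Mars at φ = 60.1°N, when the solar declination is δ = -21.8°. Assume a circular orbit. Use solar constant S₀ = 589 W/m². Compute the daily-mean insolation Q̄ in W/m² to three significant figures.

cos H₀ = −tan(+60.1°) tan(-21.800°) = 0.6956, H₀ = 0.8016 rad.
Bracket: H₀ sin φ sin δ + cos φ cos δ sin H₀ = 0.8016×0.86690×-0.37137 + 0.49849×0.92849×0.71846 = -0.258068 + 0.332534 = 0.074466.
Q̄ = (S₀/π) × [bracket] = (589/π) × 0.074466 = 13.96 W/m².

Q̄ ≈ 14.0 W/m²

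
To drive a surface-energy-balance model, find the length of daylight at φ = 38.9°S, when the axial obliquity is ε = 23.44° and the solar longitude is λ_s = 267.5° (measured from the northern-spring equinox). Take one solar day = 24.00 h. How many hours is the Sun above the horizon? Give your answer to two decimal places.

Solar declination: sin δ = sin ε · sin λ_s = sin 23.44° × sin 267.5° = -0.39741, so δ = -23.416°.
cos H₀ = −tan φ · tan δ = −tan(-38.9°) × tan(-23.416°) = -0.3494, so H₀ = 1.9278 rad = 110.45°.
Daylight = 2H₀/(2π) × 24.00 h = (1.9278/π) × 24.00 = 14.73 h.

14.73 h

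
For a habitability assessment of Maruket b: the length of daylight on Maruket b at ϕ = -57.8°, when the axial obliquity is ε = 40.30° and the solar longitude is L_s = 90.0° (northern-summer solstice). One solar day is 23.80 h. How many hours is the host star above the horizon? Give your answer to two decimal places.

0.00 h

Solar declination: sin δ = sin ε · sin L_s = sin 40.30° × sin 90.0° = 0.64679, so δ = +40.300°.
cos h₀ = −tan ϕ · tan δ = 1.3467 ≥ 1, so the host star never rises (polar night) and h₀ = 0.
Daylight = 2h₀/(2π) × 23.80 h = (0.0000/π) × 23.80 = 0.00 h.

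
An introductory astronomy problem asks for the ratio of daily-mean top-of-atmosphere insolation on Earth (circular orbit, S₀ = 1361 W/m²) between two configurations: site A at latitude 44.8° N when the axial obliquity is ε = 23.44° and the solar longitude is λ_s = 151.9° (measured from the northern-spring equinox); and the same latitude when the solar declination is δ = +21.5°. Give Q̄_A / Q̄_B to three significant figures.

— Configuration A (φ=+44.8°):
Solar declination: sin δ = sin ε · sin λ_s = sin 23.44° × sin 151.9° = 0.18736, so δ = +10.799°.
cos H₀ = −tan(+44.8°) tan(+10.799°) = -0.1894, H₀ = 1.7614 rad.
Bracket: H₀ sin φ sin δ + cos φ cos δ sin H₀ = 1.7614×0.70463×0.18736 + 0.70957×0.98229×0.98190 = 0.232539 + 0.684388 = 0.916927.
Q̄ = (S₀/π) × [bracket] = (1361/π) × 0.916927 = 397.23 W/m².
— Configuration B (φ=+44.8°):
cos H₀ = −tan(+44.8°) tan(+21.500°) = -0.3912, H₀ = 1.9727 rad.
Bracket: H₀ sin φ sin δ + cos φ cos δ sin H₀ = 1.9727×0.70463×0.36650 + 0.70957×0.93042×0.92032 = 0.509444 + 0.607594 = 1.117038.
Q̄ = (S₀/π) × [bracket] = (1361/π) × 1.117038 = 483.92 W/m².
Ratio Q̄_A / Q̄_B = 397.23 / 483.92 = 0.8209.

Q̄_A / Q̄_B ≈ 0.821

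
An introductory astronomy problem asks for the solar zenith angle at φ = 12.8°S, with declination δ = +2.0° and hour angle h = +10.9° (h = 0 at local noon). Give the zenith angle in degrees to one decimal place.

cos θ_z = sin φ sin δ + cos φ cos δ cos h = -0.007732 + 0.956973 = 0.949241.
θ_z = arccos(0.949241) = 18.3°.

θ_z = 18.3°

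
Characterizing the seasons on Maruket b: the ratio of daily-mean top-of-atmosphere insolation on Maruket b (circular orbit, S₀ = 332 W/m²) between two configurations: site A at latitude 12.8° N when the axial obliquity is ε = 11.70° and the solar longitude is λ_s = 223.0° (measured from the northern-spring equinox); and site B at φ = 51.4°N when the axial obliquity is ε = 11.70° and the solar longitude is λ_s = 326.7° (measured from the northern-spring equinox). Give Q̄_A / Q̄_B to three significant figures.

Q̄_A / Q̄_B ≈ 1.88

— Configuration A (φ=+12.8°):
Solar declination: sin δ = sin ε · sin λ_s = sin 11.70° × sin 223.0° = -0.13830, so δ = -7.950°.
cos H₀ = −tan(+12.8°) tan(-7.950°) = 0.0317, H₀ = 1.5391 rad.
Bracket: H₀ sin φ sin δ + cos φ cos δ sin H₀ = 1.5391×0.22155×-0.13830 + 0.97515×0.99039×0.99950 = -0.047159 + 0.965296 = 0.918137.
Q̄ = (S₀/π) × [bracket] = (332/π) × 0.918137 = 97.028 W/m².
— Configuration B (φ=+51.4°):
Solar declination: sin δ = sin ε · sin λ_s = sin 11.70° × sin 326.7° = -0.11133, so δ = -6.392°.
cos H₀ = −tan(+51.4°) tan(-6.392°) = 0.1403, H₀ = 1.4300 rad.
Bracket: H₀ sin φ sin δ + cos φ cos δ sin H₀ = 1.4300×0.78152×-0.11133 + 0.62388×0.99378×0.99010 = -0.124419 + 0.613861 = 0.489442.
Q̄ = (S₀/π) × [bracket] = (332/π) × 0.489442 = 51.724 W/m².
Ratio Q̄_A / Q̄_B = 97.028 / 51.724 = 1.876.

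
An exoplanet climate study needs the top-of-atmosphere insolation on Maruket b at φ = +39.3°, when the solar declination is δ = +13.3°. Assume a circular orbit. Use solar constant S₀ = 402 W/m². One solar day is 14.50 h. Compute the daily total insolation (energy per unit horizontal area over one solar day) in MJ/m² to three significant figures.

6.65 MJ/m²

cos H₀ = −tan(+39.3°) tan(+13.300°) = -0.1935, H₀ = 1.7655 rad.
Bracket: H₀ sin φ sin δ + cos φ cos δ sin H₀ = 1.7655×0.63338×0.23005 + 0.77384×0.97318×0.98110 = 0.257249 + 0.738852 = 0.996101.
Q̄ = (S₀/π) × [bracket] = (402/π) × 0.996101 = 127.46 W/m².
Daily total = Q̄ × 14.50 h × 3600 s/h = 127.46 × 14.50 × 3600 / 10⁶ = 6.653 MJ/m².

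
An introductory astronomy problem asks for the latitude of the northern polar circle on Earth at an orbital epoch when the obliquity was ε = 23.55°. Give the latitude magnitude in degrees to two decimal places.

66.45°

The polar circle is the lowest latitude that experiences at least one full rotation of continuous daylight at the northern-summer solstice; it lies at |φ| = 90° − ε = 90° − 23.55° = 66.45°.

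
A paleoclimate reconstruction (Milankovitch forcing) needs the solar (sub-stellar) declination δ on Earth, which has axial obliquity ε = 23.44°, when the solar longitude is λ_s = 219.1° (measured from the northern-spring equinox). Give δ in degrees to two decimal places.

sin δ = sin ε · sin λ_s = sin 23.44° × sin 219.1° = -0.250876.
δ = arcsin(-0.250876) = -14.53°.

δ = -14.53°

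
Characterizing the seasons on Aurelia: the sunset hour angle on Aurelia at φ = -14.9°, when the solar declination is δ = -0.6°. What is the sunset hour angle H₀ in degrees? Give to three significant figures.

H₀ = 90.2°

cos H₀ = −tan φ · tan δ = −tan(-14.9°) × tan(-0.600°) = -0.0028, so H₀ = 1.5736 rad = 90.16°.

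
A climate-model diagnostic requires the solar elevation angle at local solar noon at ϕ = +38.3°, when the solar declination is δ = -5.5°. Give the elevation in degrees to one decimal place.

46.2°

At local noon the hour angle is zero, so the zenith angle equals |ϕ − δ| = |+38.3° − (-5.500°)| = 43.800°.
Elevation = 90° − 43.800° = 46.2°.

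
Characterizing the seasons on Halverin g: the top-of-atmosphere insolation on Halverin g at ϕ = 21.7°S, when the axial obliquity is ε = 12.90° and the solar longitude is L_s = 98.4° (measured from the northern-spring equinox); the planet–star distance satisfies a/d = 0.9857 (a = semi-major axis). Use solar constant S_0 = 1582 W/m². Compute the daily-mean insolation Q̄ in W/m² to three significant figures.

Q̄ ≈ 382 W/m²

Solar declination: sin δ = sin ε · sin L_s = sin 12.90° × sin 98.4° = 0.22086, so δ = +12.759°.
cos h₀ = −tan(-21.7°) tan(+12.759°) = 0.0901, h₀ = 1.4806 rad.
Bracket: h₀ sin ϕ sin δ + cos ϕ cos δ sin h₀ = 1.4806×-0.36975×0.22086 + 0.92913×0.97531×0.99593 = -0.120910 + 0.902502 = 0.781592.
Inverse-square distance factor (a/d)² = 0.9857² = 0.971604.
Q̄ = (S_0/π) × 0.971604 × [bracket] = (1582/π) × 0.971604 × 0.781592 = 382.4 W/m².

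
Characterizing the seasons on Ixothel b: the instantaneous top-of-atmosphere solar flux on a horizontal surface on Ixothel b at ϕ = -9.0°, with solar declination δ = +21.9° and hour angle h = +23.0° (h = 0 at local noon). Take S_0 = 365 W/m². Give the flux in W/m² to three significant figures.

cos θ_z = sin ϕ sin δ + cos ϕ cos δ cos h = -0.058348 + 0.843563 = 0.785215.
Flux = S_0 · cos θ_z = 365 × 0.785215 = 286.6 W/m².

287 W/m²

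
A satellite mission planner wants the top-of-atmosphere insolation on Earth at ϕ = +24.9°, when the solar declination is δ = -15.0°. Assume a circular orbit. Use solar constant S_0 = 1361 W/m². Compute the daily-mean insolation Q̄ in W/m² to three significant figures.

Q̄ ≈ 308 W/m²

cos h₀ = −tan(+24.9°) tan(-15.000°) = 0.1244, h₀ = 1.4461 rad.
Bracket: h₀ sin ϕ sin δ + cos ϕ cos δ sin h₀ = 1.4461×0.42104×-0.25882 + 0.90704×0.96593×0.99223 = -0.157587 + 0.869330 = 0.711743.
Q̄ = (S_0/π) × [bracket] = (1361/π) × 0.711743 = 308.3 W/m².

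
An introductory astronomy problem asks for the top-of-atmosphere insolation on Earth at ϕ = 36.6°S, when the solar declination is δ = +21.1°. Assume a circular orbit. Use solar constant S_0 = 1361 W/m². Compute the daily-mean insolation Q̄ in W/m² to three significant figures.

cos h₀ = −tan(-36.6°) tan(+21.100°) = 0.2866, h₀ = 1.2802 rad.
Bracket: h₀ sin ϕ sin δ + cos ϕ cos δ sin h₀ = 1.2802×-0.59622×0.36000 + 0.80282×0.93295×0.95806 = -0.274781 + 0.717578 = 0.442797.
Q̄ = (S_0/π) × [bracket] = (1361/π) × 0.442797 = 191.8 W/m².

Q̄ ≈ 192 W/m²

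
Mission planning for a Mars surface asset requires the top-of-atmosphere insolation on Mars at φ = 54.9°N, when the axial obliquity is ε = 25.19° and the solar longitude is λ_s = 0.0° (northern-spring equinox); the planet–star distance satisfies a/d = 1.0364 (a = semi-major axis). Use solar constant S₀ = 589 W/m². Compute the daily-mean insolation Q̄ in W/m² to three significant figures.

Solar declination: sin δ = sin ε · sin λ_s = sin 25.19° × sin 0.0° = 0.00000, so δ = +0.000°.
cos H₀ = −tan(+54.9°) tan(+0.000°) = -0.0000, H₀ = 1.5708 rad.
Bracket: H₀ sin φ sin δ + cos φ cos δ sin H₀ = 1.5708×0.81815×0.00000 + 0.57501×1.00000×1.00000 = 0.000000 + 0.575010 = 0.575010.
Inverse-square distance factor (a/d)² = 1.0364² = 1.074125.
Q̄ = (S₀/π) × 1.074125 × [bracket] = (589/π) × 1.074125 × 0.575010 = 115.8 W/m².

Q̄ ≈ 116 W/m²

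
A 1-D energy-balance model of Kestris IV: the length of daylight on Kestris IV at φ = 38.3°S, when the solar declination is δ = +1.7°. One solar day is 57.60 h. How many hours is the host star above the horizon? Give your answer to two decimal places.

cos H₀ = −tan φ · tan δ = −tan(-38.3°) × tan(+1.700°) = 0.0234, so H₀ = 1.5474 rad = 88.66°.
Daylight = 2H₀/(2π) × 57.60 h = (1.5474/π) × 57.60 = 28.37 h.

28.37 h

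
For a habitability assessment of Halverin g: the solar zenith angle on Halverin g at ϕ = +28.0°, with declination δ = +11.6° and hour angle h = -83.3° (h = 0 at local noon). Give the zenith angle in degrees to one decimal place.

θ_z = 78.7°

cos θ_z = sin ϕ sin δ + cos ϕ cos δ cos h = 0.094400 + 0.100910 = 0.195310.
θ_z = arccos(0.195310) = 78.7°.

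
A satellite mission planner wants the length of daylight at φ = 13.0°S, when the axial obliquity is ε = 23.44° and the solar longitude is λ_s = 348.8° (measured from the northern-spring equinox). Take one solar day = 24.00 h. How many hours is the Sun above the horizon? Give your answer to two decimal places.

12.14 h

Solar declination: sin δ = sin ε · sin λ_s = sin 23.44° × sin 348.8° = -0.07726, so δ = -4.431°.
cos H₀ = −tan φ · tan δ = −tan(-13.0°) × tan(-4.431°) = -0.0179, so H₀ = 1.5887 rad = 91.03°.
Daylight = 2H₀/(2π) × 24.00 h = (1.5887/π) × 24.00 = 12.14 h.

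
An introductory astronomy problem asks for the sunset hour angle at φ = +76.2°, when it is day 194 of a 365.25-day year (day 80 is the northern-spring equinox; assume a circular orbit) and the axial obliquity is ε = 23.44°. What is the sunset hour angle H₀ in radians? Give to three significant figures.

Solar longitude: λ_s = 360° × (194 − 80)/365.25 = 112.361°.
sin δ = sin 23.44° × sin 112.361° = 0.36788, so δ = +21.585°.
Sunrise equation: cos H₀ = −tan φ · tan δ = -1.6107 ≤ −1, so the Sun never sets (polar day) and H₀ = π.

H₀ = 3.14 rad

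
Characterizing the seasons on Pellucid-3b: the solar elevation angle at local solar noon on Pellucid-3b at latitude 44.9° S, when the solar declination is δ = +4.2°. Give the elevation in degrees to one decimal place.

40.9°

At local noon the hour angle is zero, so the zenith angle equals |φ − δ| = |-44.9° − (+4.200°)| = 49.100°.
Elevation = 90° − 49.100° = 40.9°.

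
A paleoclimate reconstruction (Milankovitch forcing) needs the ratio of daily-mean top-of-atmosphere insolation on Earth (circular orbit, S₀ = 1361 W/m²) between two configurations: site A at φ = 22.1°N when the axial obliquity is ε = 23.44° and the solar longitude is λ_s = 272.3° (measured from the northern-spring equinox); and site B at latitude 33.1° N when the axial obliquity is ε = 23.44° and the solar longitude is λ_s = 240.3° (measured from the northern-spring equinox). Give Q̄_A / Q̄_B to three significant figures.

Q̄_A / Q̄_B ≈ 1.23

— Configuration A (φ=+22.1°):
Solar declination: sin δ = sin ε · sin λ_s = sin 23.44° × sin 272.3° = -0.39747, so δ = -23.420°.
cos H₀ = −tan(+22.1°) tan(-23.420°) = 0.1759, H₀ = 1.3940 rad.
Bracket: H₀ sin φ sin δ + cos φ cos δ sin H₀ = 1.3940×0.37622×-0.39747 + 0.92653×0.91762×0.98441 = -0.208453 + 0.836948 = 0.628495.
Q̄ = (S₀/π) × [bracket] = (1361/π) × 0.628495 = 272.28 W/m².
— Configuration B (φ=+33.1°):
Solar declination: sin δ = sin ε · sin λ_s = sin 23.44° × sin 240.3° = -0.34553, so δ = -20.214°.
cos H₀ = −tan(+33.1°) tan(-20.214°) = 0.2400, H₀ = 1.3284 rad.
Bracket: H₀ sin φ sin δ + cos φ cos δ sin H₀ = 1.3284×0.54610×-0.34553 + 0.83772×0.93841×0.97076 = -0.250661 + 0.763139 = 0.512478.
Q̄ = (S₀/π) × [bracket] = (1361/π) × 0.512478 = 222.02 W/m².
Ratio Q̄_A / Q̄_B = 272.28 / 222.02 = 1.226.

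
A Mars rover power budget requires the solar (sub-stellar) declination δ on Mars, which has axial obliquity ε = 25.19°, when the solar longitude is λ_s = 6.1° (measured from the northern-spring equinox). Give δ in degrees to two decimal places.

δ = +2.59°

sin δ = sin ε · sin λ_s = sin 25.19° × sin 6.1° = 0.045228.
δ = arcsin(0.045228) = +2.59°.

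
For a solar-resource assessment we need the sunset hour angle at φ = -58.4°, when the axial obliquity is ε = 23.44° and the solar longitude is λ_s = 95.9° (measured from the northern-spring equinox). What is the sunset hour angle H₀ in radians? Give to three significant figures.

H₀ = 0.795 rad

Solar declination: sin δ = sin ε · sin λ_s = sin 23.44° × sin 95.9° = 0.39568, so δ = +23.308°.
cos H₀ = −tan φ · tan δ = −tan(-58.4°) × tan(+23.308°) = 0.7003, so H₀ = 0.7949 rad = 45.55°.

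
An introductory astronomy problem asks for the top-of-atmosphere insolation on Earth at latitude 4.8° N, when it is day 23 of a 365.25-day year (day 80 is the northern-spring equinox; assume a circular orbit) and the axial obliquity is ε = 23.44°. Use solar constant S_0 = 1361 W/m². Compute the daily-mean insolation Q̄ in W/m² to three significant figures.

Q̄ ≈ 389 W/m²

Solar longitude: L_s = 360° × (23 − 80)/365.25 = -56.181°, i.e. -56.181° + 360° = 303.819°.
sin δ = sin 23.44° × sin 303.819° = -0.33048, so δ = -19.298°.
cos h₀ = −tan(+4.8°) tan(-19.298°) = 0.0294, h₀ = 1.5414 rad.
Bracket: h₀ sin ϕ sin δ + cos ϕ cos δ sin h₀ = 1.5414×0.08368×-0.33048 + 0.99649×0.94381×0.99957 = -0.042627 + 0.940093 = 0.897466.
Q̄ = (S_0/π) × [bracket] = (1361/π) × 0.897466 = 388.8 W/m².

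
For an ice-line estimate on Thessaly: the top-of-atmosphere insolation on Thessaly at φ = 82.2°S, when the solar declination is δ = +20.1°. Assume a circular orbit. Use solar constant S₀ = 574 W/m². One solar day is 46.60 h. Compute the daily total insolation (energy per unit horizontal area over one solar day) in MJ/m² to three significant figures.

cos H₀ = −tan(-82.2°) tan(+20.100°) = 2.6715 ≥ 1 ⇒ polar night, H₀ = 0 and Q̄ = 0.
Daily total = Q̄ × 46.60 h × 3600 s/h = 0.00 MJ/m².

0.00 MJ/m²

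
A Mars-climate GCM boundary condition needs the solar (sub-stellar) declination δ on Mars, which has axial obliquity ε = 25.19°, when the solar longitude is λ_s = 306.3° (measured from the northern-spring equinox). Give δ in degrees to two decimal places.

δ = -20.06°

sin δ = sin ε · sin λ_s = sin 25.19° × sin 306.3° = -0.343020.
δ = arcsin(-0.343020) = -20.06°.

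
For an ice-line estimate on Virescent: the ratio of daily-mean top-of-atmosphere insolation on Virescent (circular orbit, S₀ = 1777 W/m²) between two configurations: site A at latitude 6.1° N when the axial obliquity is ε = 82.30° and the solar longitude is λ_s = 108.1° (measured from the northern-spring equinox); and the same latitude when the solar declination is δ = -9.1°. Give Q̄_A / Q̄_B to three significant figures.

Q̄_A / Q̄_B ≈ 0.530

— Configuration A (φ=+6.1°):
Solar declination: sin δ = sin ε · sin λ_s = sin 82.30° × sin 108.1° = 0.94195, so δ = +70.381°.
cos H₀ = −tan(+6.1°) tan(+70.381°) = -0.2998, H₀ = 1.8753 rad.
Bracket: H₀ sin φ sin δ + cos φ cos δ sin H₀ = 1.8753×0.10626×0.94195 + 0.99434×0.33577×0.95400 = 0.187702 + 0.318512 = 0.506214.
Q̄ = (S₀/π) × [bracket] = (1777/π) × 0.506214 = 286.33 W/m².
— Configuration B (φ=+6.1°):
cos H₀ = −tan(+6.1°) tan(-9.100°) = 0.0171, H₀ = 1.5537 rad.
Bracket: H₀ sin φ sin δ + cos φ cos δ sin H₀ = 1.5537×0.10626×-0.15816 + 0.99434×0.98741×0.99985 = -0.026112 + 0.981674 = 0.955562.
Q̄ = (S₀/π) × [bracket] = (1777/π) × 0.955562 = 540.50 W/m².
Ratio Q̄_A / Q̄_B = 286.33 / 540.50 = 0.5298.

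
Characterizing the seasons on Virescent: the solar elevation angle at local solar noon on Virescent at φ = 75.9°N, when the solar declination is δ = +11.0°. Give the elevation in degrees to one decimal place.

At local noon the hour angle is zero, so the zenith angle equals |φ − δ| = |+75.9° − (+11.000°)| = 64.900°.
Elevation = 90° − 64.900° = 25.1°.

25.1°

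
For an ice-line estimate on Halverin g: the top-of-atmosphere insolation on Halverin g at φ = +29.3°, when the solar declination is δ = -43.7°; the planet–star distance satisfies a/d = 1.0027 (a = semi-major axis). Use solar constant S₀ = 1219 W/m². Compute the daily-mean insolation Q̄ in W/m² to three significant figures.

Q̄ ≈ 75.1 W/m²

cos H₀ = −tan(+29.3°) tan(-43.700°) = 0.5363, H₀ = 1.0048 rad.
Bracket: H₀ sin φ sin δ + cos φ cos δ sin H₀ = 1.0048×0.48938×-0.69088 + 0.87207×0.72297×0.84405 = -0.339726 + 0.532157 = 0.192431.
Inverse-square distance factor (a/d)² = 1.0027² = 1.005407.
Q̄ = (S₀/π) × 1.005407 × [bracket] = (1219/π) × 1.005407 × 0.192431 = 75.07 W/m².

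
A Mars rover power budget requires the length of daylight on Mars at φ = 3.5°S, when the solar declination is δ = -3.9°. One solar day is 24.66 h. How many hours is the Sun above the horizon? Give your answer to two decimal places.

12.36 h

cos H₀ = −tan φ · tan δ = −tan(-3.5°) × tan(-3.900°) = -0.0042, so H₀ = 1.5750 rad = 90.24°.
Daylight = 2H₀/(2π) × 24.66 h = (1.5750/π) × 24.66 = 12.36 h.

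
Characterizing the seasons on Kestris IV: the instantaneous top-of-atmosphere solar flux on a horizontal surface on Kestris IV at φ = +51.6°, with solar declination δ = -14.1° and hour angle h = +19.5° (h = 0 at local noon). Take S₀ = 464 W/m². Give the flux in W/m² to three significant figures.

175 W/m²

cos θ_z = sin φ sin δ + cos φ cos δ cos h = -0.190919 + 0.567879 = 0.376960.
Flux = S₀ · cos θ_z = 464 × 0.376960 = 174.9 W/m².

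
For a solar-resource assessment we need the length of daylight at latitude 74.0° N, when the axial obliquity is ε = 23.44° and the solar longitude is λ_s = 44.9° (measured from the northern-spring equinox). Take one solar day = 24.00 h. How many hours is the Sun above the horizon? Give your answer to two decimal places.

24.00 h

Solar declination: sin δ = sin ε · sin λ_s = sin 23.44° × sin 44.9° = 0.28079, so δ = +16.307°.
Sunrise equation: cos H₀ = −tan φ · tan δ = -1.0203 ≤ −1, so the Sun never sets (polar day) and H₀ = π.
Daylight = 2H₀/(2π) × 24.00 h = (3.1416/π) × 24.00 = 24.00 h.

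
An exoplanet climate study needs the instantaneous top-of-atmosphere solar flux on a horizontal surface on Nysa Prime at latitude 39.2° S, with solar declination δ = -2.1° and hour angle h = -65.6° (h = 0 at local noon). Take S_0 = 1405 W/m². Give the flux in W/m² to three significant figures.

cos θ_z = sin ϕ sin δ + cos ϕ cos δ cos h = 0.023160 + 0.319918 = 0.343078.
Flux = S_0 · cos θ_z = 1405 × 0.343078 = 482.0 W/m².

482 W/m²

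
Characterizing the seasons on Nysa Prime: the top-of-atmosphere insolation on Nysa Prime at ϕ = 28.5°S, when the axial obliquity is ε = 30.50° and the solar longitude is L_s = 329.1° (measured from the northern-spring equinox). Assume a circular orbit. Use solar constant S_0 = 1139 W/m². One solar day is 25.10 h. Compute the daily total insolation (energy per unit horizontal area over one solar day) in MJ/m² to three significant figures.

Solar declination: sin δ = sin ε · sin L_s = sin 30.50° × sin 329.1° = -0.26064, so δ = -15.108°.
cos h₀ = −tan(-28.5°) tan(-15.108°) = -0.1466, h₀ = 1.7179 rad.
Bracket: h₀ sin ϕ sin δ + cos ϕ cos δ sin h₀ = 1.7179×-0.47716×-0.26064 + 0.87882×0.96544×0.98920 = 0.213650 + 0.839285 = 1.052935.
Q̄ = (S_0/π) × [bracket] = (1139/π) × 1.052935 = 381.75 W/m².
Daily total = Q̄ × 25.10 h × 3600 s/h = 381.75 × 25.10 × 3600 / 10⁶ = 34.49 MJ/m².

34.5 MJ/m²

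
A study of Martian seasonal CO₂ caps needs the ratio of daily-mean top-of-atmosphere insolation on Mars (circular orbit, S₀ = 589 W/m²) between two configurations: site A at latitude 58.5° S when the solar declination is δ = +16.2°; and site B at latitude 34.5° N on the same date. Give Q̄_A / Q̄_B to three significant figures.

— Configuration A (φ=-58.5°):
cos H₀ = −tan(-58.5°) tan(+16.200°) = 0.4741, H₀ = 1.0769 rad.
Bracket: H₀ sin φ sin δ + cos φ cos δ sin H₀ = 1.0769×-0.85264×0.27899 + 0.52250×0.96029×0.88047 = -0.256171 + 0.441777 = 0.185606.
Q̄ = (S₀/π) × [bracket] = (589/π) × 0.185606 = 34.798 W/m².
— Configuration B (φ=+34.5°):
cos H₀ = −tan(+34.5°) tan(+16.200°) = -0.1997, H₀ = 1.7718 rad.
Bracket: H₀ sin φ sin δ + cos φ cos δ sin H₀ = 1.7718×0.56641×0.27899 + 0.82413×0.96029×0.97986 = 0.279985 + 0.775465 = 1.055450.
Q̄ = (S₀/π) × [bracket] = (589/π) × 1.055450 = 197.88 W/m².
Ratio Q̄_A / Q̄_B = 34.798 / 197.88 = 0.1759.

Q̄_A / Q̄_B ≈ 0.176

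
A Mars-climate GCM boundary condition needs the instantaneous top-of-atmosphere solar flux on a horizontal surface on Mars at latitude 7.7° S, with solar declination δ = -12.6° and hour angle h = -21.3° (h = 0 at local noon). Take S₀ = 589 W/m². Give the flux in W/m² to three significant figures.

cos θ_z = sin φ sin δ + cos φ cos δ cos h = 0.029228 + 0.901055 = 0.930283.
Flux = S₀ · cos θ_z = 589 × 0.930283 = 547.9 W/m².

548 W/m²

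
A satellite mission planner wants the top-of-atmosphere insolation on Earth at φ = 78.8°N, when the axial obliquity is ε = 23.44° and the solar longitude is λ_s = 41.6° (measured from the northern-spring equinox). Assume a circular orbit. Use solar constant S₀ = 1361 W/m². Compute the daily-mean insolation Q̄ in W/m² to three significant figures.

Solar declination: sin δ = sin ε · sin λ_s = sin 23.44° × sin 41.6° = 0.26410, so δ = +15.314°.
cos H₀ = −tan(+78.8°) tan(+15.314°) = -1.3829 ≤ −1 ⇒ polar day, H₀ = π.
Bracket: H₀ sin φ sin δ + cos φ cos δ sin H₀ = 3.1416×0.98096×0.26410 + 0.19423×0.96449×0.00000 = 0.813899 + 0.000000 = 0.813899.
Q̄ = (S₀/π) × [bracket] = (1361/π) × 0.813899 = 352.6 W/m².

Q̄ ≈ 353 W/m²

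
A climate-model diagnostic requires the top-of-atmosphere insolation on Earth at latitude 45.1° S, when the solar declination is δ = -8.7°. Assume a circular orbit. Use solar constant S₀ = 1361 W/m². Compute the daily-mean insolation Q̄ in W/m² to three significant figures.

Q̄ ≈ 379 W/m²

cos H₀ = −tan(-45.1°) tan(-8.700°) = -0.1536, H₀ = 1.7250 rad.
Bracket: H₀ sin φ sin δ + cos φ cos δ sin H₀ = 1.7250×-0.70834×-0.15126 + 0.70587×0.98849×0.98814 = 0.184823 + 0.689470 = 0.874293.
Q̄ = (S₀/π) × [bracket] = (1361/π) × 0.874293 = 378.8 W/m².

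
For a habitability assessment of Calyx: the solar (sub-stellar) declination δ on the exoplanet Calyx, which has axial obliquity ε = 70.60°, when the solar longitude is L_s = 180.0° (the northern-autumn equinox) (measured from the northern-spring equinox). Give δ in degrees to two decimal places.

sin δ = sin ε · sin L_s = sin 70.60° × sin 180.0° = 0.000000.
δ = arcsin(0.000000) = +0.00°.

δ = +0.00°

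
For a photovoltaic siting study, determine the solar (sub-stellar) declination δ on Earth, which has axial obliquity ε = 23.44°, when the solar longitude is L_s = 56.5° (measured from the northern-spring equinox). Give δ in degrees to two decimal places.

sin δ = sin ε · sin L_s = sin 23.44° × sin 56.5° = 0.331710.
δ = arcsin(0.331710) = +19.37°.

δ = +19.37°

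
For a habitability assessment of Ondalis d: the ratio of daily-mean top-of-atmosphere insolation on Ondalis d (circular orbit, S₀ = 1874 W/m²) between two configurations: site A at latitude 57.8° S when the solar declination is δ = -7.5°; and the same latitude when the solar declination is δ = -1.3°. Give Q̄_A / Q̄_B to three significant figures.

— Configuration A (φ=-57.8°):
cos H₀ = −tan(-57.8°) tan(-7.500°) = -0.2091, H₀ = 1.7814 rad.
Bracket: H₀ sin φ sin δ + cos φ cos δ sin H₀ = 1.7814×-0.84619×-0.13053 + 0.53288×0.99144×0.97790 = 0.196761 + 0.516643 = 0.713404.
Q̄ = (S₀/π) × [bracket] = (1874/π) × 0.713404 = 425.55 W/m².
— Configuration B (φ=-57.8°):
cos H₀ = −tan(-57.8°) tan(-1.300°) = -0.0360, H₀ = 1.6068 rad.
Bracket: H₀ sin φ sin δ + cos φ cos δ sin H₀ = 1.6068×-0.84619×-0.02269 + 0.53288×0.99974×0.99935 = 0.030851 + 0.532395 = 0.563246.
Q̄ = (S₀/π) × [bracket] = (1874/π) × 0.563246 = 335.98 W/m².
Ratio Q̄_A / Q̄_B = 425.55 / 335.98 = 1.267.

Q̄_A / Q̄_B ≈ 1.27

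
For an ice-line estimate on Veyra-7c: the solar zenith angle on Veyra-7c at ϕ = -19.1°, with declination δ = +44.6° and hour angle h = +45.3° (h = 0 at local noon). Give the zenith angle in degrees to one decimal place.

θ_z = 75.9°

cos θ_z = sin ϕ sin δ + cos ϕ cos δ cos h = -0.229757 + 0.473264 = 0.243507.
θ_z = arccos(0.243507) = 75.9°.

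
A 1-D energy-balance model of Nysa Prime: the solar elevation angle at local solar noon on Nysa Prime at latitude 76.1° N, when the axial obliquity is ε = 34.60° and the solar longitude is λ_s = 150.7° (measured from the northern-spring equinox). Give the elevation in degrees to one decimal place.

30.0°

Solar declination: sin δ = sin ε · sin λ_s = sin 34.60° × sin 150.7° = 0.27789, so δ = +16.134°.
At local noon the hour angle is zero, so the zenith angle equals |φ − δ| = |+76.1° − (+16.134°)| = 59.966°.
Elevation = 90° − 59.966° = 30.0°.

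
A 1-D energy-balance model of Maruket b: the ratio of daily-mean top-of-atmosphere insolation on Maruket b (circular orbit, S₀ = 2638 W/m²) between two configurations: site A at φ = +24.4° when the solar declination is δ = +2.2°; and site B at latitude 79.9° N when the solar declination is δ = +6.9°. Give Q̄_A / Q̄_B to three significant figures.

— Configuration A (φ=+24.4°):
cos H₀ = −tan(+24.4°) tan(+2.200°) = -0.0174, H₀ = 1.5882 rad.
Bracket: H₀ sin φ sin δ + cos φ cos δ sin H₀ = 1.5882×0.41310×0.03839 + 0.91068×0.99926×0.99985 = 0.025187 + 0.909870 = 0.935057.
Q̄ = (S₀/π) × [bracket] = (2638/π) × 0.935057 = 785.17 W/m².
— Configuration B (φ=+79.9°):
cos H₀ = −tan(+79.9°) tan(+6.900°) = -0.6794, H₀ = 2.3177 rad.
Bracket: H₀ sin φ sin δ + cos φ cos δ sin H₀ = 2.3177×0.98450×0.12014 + 0.17537×0.99276×0.73380 = 0.274133 + 0.127755 = 0.401888.
Q̄ = (S₀/π) × [bracket] = (2638/π) × 0.401888 = 337.47 W/m².
Ratio Q̄_A / Q̄_B = 785.17 / 337.47 = 2.327.

Q̄_A / Q̄_B ≈ 2.33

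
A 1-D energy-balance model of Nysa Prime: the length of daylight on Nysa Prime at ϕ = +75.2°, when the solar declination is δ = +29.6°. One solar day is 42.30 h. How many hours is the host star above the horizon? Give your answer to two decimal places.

42.30 h

Sunrise equation: cos h₀ = −tan ϕ · tan δ = -2.1501 ≤ −1, so the host star never sets (polar day) and h₀ = π.
Daylight = 2h₀/(2π) × 42.30 h = (3.1416/π) × 42.30 = 42.30 h.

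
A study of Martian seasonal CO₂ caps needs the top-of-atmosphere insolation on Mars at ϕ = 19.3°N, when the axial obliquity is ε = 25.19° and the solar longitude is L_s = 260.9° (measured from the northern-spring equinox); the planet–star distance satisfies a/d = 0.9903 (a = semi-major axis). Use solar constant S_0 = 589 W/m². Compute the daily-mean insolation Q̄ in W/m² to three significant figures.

Q̄ ≈ 119 W/m²

Solar declination: sin δ = sin ε · sin L_s = sin 25.19° × sin 260.9° = -0.42026, so δ = -24.851°.
cos h₀ = −tan(+19.3°) tan(-24.851°) = 0.1622, h₀ = 1.4079 rad.
Bracket: h₀ sin ϕ sin δ + cos ϕ cos δ sin h₀ = 1.4079×0.33051×-0.42026 + 0.94380×0.90740×0.98676 = -0.195557 + 0.845065 = 0.649508.
Inverse-square distance factor (a/d)² = 0.9903² = 0.980694.
Q̄ = (S_0/π) × 0.980694 × [bracket] = (589/π) × 0.980694 × 0.649508 = 119.4 W/m².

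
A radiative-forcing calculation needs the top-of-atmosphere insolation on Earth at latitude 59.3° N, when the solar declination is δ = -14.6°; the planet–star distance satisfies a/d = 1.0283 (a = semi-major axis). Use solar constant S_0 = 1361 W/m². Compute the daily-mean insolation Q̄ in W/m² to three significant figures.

cos h₀ = −tan(+59.3°) tan(-14.600°) = 0.4387, h₀ = 1.1166 rad.
Bracket: h₀ sin ϕ sin δ + cos ϕ cos δ sin h₀ = 1.1166×0.85985×-0.25207 + 0.51054×0.96771×0.89863 = -0.242015 + 0.443972 = 0.201957.
Inverse-square distance factor (a/d)² = 1.0283² = 1.057401.
Q̄ = (S_0/π) × 1.057401 × [bracket] = (1361/π) × 1.057401 × 0.201957 = 92.51 W/m².

Q̄ ≈ 92.5 W/m²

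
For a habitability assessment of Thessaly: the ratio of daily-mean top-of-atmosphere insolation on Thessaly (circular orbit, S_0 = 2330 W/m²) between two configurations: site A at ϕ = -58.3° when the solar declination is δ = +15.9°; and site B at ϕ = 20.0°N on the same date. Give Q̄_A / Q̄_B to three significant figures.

— Configuration A (ϕ=-58.3°):
cos h₀ = −tan(-58.3°) tan(+15.900°) = 0.4612, h₀ = 1.0914 rad.
Bracket: h₀ sin ϕ sin δ + cos ϕ cos δ sin h₀ = 1.0914×-0.85081×0.27396 + 0.52547×0.96174×0.88728 = -0.254392 + 0.448401 = 0.194009.
Q̄ = (S_0/π) × [bracket] = (2330/π) × 0.194009 = 143.89 W/m².
— Configuration B (ϕ=+20.0°):
cos h₀ = −tan(+20.0°) tan(+15.900°) = -0.1037, h₀ = 1.6747 rad.
Bracket: h₀ sin ϕ sin δ + cos ϕ cos δ sin h₀ = 1.6747×0.34202×0.27396 + 0.93969×0.96174×0.99461 = 0.156919 + 0.898866 = 1.055785.
Q̄ = (S_0/π) × [bracket] = (2330/π) × 1.055785 = 783.04 W/m².
Ratio Q̄_A / Q̄_B = 143.89 / 783.04 = 0.1838.

Q̄_A / Q̄_B ≈ 0.184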